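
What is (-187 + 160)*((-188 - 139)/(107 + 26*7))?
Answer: 8829/289 ≈ 30.550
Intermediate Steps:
(-187 + 160)*((-188 - 139)/(107 + 26*7)) = -(-8829)/(107 + 182) = -(-8829)/289 = -27*(-327/289) = 8829/289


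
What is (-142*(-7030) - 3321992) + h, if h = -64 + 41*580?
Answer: -2300016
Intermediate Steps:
h = 23716 (h = -64 + 23780 = 23716)
(-142*(-7030) - 3321992) + h = (-142*(-7030) - 3321992) + 23716 = (998260 - 3321992) + 23716 = -2323732 + 23716 = -2300016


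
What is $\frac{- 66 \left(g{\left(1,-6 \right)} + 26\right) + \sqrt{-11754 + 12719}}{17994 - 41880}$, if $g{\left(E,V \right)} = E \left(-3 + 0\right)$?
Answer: $\frac{253}{3981} - \frac{\sqrt{965}}{23886} \approx 0.062251$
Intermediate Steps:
$g{\left(E,V \right)} = - 3 E$ ($g{\left(E,V \right)} = E \left(-3\right) = - 3 E$)
$\frac{- 66 \left(g{\left(1,-6 \right)} + 26\right) + \sqrt{-11754 + 12719}}{17994 - 41880} = \frac{- 66 \left(\left(-3\right) 1 + 26\right) + \sqrt{-11754 + 12719}}{17994 - 41880} = \frac{- 66 \left(-3 + 26\right) + \sqrt{965}}{-23886} = \left(\left(-66\right) 23 + \sqrt{965}\right) \left(- \frac{1}{23886}\right) = \left(-1518 + \sqrt{965}\right) \left(- \frac{1}{23886}\right) = \frac{253}{3981} - \frac{\sqrt{965}}{23886}$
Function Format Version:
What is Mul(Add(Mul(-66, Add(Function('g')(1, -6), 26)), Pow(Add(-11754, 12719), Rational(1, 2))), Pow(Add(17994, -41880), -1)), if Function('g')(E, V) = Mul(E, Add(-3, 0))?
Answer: Add(Rational(253, 3981), Mul(Rational(-1, 23886), Pow(965, Rational(1, 2)))) ≈ 0.062251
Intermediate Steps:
Function('g')(E, V) = Mul(-3, E) (Function('g')(E, V) = Mul(E, -3) = Mul(-3, E))
Mul(Add(Mul(-66, Add(Function('g')(1, -6), 26)), Pow(Add(-11754, 12719), Rational(1, 2))), Pow(Add(17994, -41880), -1)) = Mul(Add(Mul(-66, Add(Mul(-3, 1), 26)), Pow(Add(-11754, 12719), Rational(1, 2))), Pow(Add(17994, -41880), -1)) = Mul(Add(Mul(-66, Add(-3, 26)), Pow(965, Rational(1, 2))), Pow(-23886, -1)) = Mul(Add(Mul(-66, 23), Pow(965, Rational(1, 2))), Rational(-1, 23886)) = Mul(Add(-1518, Pow(965, Rational(1, 2))), Rational(-1, 23886)) = Add(Rational(253, 3981), Mul(Rational(-1, 23886), Pow(965, Rational(1, 2))))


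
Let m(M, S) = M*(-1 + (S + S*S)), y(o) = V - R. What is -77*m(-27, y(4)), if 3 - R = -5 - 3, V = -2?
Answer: 322245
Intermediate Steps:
R = 11 (R = 3 - (-5 - 3) = 3 - 1*(-8) = 3 + 8 = 11)
y(o) = -13 (y(o) = -2 - 1*11 = -2 - 11 = -13)
m(M, S) = M*(-1 + S + S**2) (m(M, S) = M*(-1 + (S + S**2)) = M*(-1 + S + S**2))
-77*m(-27, y(4)) = -(-2079)*(-1 - 13 + (-13)**2) = -(-2079)*(-1 - 13 + 169) = -(-2079)*155 = -77*(-4185) = 322245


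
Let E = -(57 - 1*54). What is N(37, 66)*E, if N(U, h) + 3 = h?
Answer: -189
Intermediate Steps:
N(U, h) = -3 + h
E = -3 (E = -(57 - 54) = -1*3 = -3)
N(37, 66)*E = (-3 + 66)*(-3) = 63*(-3) = -189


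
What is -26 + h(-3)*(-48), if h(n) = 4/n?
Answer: 38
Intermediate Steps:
-26 + h(-3)*(-48) = -26 + (4/(-3))*(-48) = -26 + (4*(-⅓))*(-48) = -26 - 4/3*(-48) = -26 + 64 = 38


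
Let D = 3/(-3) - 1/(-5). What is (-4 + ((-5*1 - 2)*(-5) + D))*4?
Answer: 604/5 ≈ 120.80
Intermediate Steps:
D = -⅘ (D = 3*(-⅓) - 1*(-⅕) = -1 + ⅕ = -⅘ ≈ -0.80000)
(-4 + ((-5*1 - 2)*(-5) + D))*4 = (-4 + ((-5*1 - 2)*(-5) - ⅘))*4 = (-4 + ((-5 - 2)*(-5) - ⅘))*4 = (-4 + (-7*(-5) - ⅘))*4 = (-4 + (35 - ⅘))*4 = (-4 + 171/5)*4 = (151/5)*4 = 604/5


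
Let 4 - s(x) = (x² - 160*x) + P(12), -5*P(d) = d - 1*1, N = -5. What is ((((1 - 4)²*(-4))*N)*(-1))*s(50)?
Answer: -991116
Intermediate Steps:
P(d) = ⅕ - d/5 (P(d) = -(d - 1*1)/5 = -(d - 1)/5 = -(-1 + d)/5 = ⅕ - d/5)
s(x) = 31/5 - x² + 160*x (s(x) = 4 - ((x² - 160*x) + (⅕ - ⅕*12)) = 4 - ((x² - 160*x) + (⅕ - 12/5)) = 4 - ((x² - 160*x) - 11/5) = 4 - (-11/5 + x² - 160*x) = 4 + (11/5 - x² + 160*x) = 31/5 - x² + 160*x)
((((1 - 4)²*(-4))*N)*(-1))*s(50) = ((((1 - 4)²*(-4))*(-5))*(-1))*(31/5 - 1*50² + 160*50) = ((((-3)²*(-4))*(-5))*(-1))*(31/5 - 1*2500 + 8000) = (((9*(-4))*(-5))*(-1))*(31/5 - 2500 + 8000) = (-36*(-5)*(-1))*(27531/5) = (180*(-1))*(27531/5) = -180*27531/5 = -991116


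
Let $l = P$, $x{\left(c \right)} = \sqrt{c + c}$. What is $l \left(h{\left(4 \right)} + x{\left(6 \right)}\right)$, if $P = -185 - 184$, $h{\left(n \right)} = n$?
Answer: $-1476 - 738 \sqrt{3} \approx -2754.3$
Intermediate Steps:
$P = -369$ ($P = -185 - 184 = -369$)
$x{\left(c \right)} = \sqrt{2} \sqrt{c}$ ($x{\left(c \right)} = \sqrt{2 c} = \sqrt{2} \sqrt{c}$)
$l = -369$
$l \left(h{\left(4 \right)} + x{\left(6 \right)}\right) = - 369 \left(4 + \sqrt{2} \sqrt{6}\right) = - 369 \left(4 + 2 \sqrt{3}\right) = -1476 - 738 \sqrt{3}$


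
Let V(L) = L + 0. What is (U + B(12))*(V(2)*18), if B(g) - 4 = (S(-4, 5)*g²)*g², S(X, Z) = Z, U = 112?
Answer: 3736656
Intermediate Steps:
V(L) = L
B(g) = 4 + 5*g⁴ (B(g) = 4 + (5*g²)*g² = 4 + 5*g⁴)
(U + B(12))*(V(2)*18) = (112 + (4 + 5*12⁴))*(2*18) = (112 + (4 + 5*20736))*36 = (112 + (4 + 103680))*36 = (112 + 103684)*36 = 103796*36 = 3736656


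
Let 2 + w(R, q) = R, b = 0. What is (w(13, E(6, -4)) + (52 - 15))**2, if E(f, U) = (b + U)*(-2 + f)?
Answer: 2304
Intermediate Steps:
E(f, U) = U*(-2 + f) (E(f, U) = (0 + U)*(-2 + f) = U*(-2 + f))
w(R, q) = -2 + R
(w(13, E(6, -4)) + (52 - 15))**2 = ((-2 + 13) + (52 - 15))**2 = (11 + 37)**2 = 48**2 = 2304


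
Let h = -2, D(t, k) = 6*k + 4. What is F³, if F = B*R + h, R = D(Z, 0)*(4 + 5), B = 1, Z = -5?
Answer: 39304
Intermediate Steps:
D(t, k) = 4 + 6*k
R = 36 (R = (4 + 6*0)*(4 + 5) = (4 + 0)*9 = 4*9 = 36)
F = 34 (F = 1*36 - 2 = 36 - 2 = 34)
F³ = 34³ = 39304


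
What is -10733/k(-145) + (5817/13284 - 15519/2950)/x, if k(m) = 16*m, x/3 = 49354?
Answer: 259478467472117/56088165754800 ≈ 4.6263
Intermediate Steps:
x = 148062 (x = 3*49354 = 148062)
-10733/k(-145) + (5817/13284 - 15519/2950)/x = -10733/(16*(-145)) + (5817/13284 - 15519/2950)/148062 = -10733/(-2320) + (5817*(1/13284) - 15519*1/2950)*(1/148062) = -10733*(-1/2320) + (1939/4428 - 15519/2950)*(1/148062) = 10733/2320 - 31499041/6531300*1/148062 = 10733/2320 - 31499041/967037340600 = 259478467472117/56088165754800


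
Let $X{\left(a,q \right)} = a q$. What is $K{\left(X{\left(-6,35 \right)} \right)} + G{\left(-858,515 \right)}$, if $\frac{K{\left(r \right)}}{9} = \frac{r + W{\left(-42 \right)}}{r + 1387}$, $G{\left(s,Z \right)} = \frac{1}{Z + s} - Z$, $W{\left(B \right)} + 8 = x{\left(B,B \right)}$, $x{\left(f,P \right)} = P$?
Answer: $- \frac{208714962}{403711} \approx -516.99$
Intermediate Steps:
$W{\left(B \right)} = -8 + B$
$K{\left(r \right)} = \frac{9 \left(-50 + r\right)}{1387 + r}$ ($K{\left(r \right)} = 9 \frac{r - 50}{r + 1387} = 9 \frac{r - 50}{1387 + r} = 9 \frac{-50 + r}{1387 + r} = \frac{9 \left(-50 + r\right)}{1387 + r}$)
$K{\left(X{\left(-6,35 \right)} \right)} + G{\left(-858,515 \right)} = \frac{9 \left(-50 - 210\right)}{1387 - 210} + \frac{1 - 515^{2} - 515 \left(-858\right)}{515 - 858} = \frac{9 \left(-50 - 210\right)}{1387 - 210} + \frac{1 - 265225 + 441870}{-343} = 9 \cdot \frac{1}{1177} \left(-260\right) - \frac{1 - 265225 + 441870}{343} = 9 \cdot \frac{1}{1177} \left(-260\right) - \frac{176646}{343} = - \frac{2340}{1177} - \frac{176646}{343} = - \frac{208714962}{403711}$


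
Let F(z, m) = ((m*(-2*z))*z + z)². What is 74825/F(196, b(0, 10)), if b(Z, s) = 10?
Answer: 74825/590014479376 ≈ 1.2682e-7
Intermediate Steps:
F(z, m) = (z - 2*m*z²)² (F(z, m) = ((-2*m*z)*z + z)² = (-2*m*z² + z)² = (z - 2*m*z²)²)
74825/F(196, b(0, 10)) = 74825/((196²*(-1 + 2*10*196)²)) = 74825/((38416*(-1 + 3920)²)) = 74825/((38416*3919²)) = 74825/((38416*15358561)) = 74825/590014479376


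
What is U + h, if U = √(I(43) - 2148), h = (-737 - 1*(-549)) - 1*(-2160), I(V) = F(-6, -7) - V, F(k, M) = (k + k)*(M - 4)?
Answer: 1972 + I*√2059 ≈ 1972.0 + 45.376*I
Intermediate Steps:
F(k, M) = 2*k*(-4 + M) (F(k, M) = (2*k)*(-4 + M) = 2*k*(-4 + M))
I(V) = 132 - V (I(V) = 2*(-6)*(-4 - 7) - V = 2*(-6)*(-11) - V = 132 - V)
h = 1972 (h = (-737 + 549) + 2160 = -188 + 2160 = 1972)
U = I*√2059 (U = √((132 - 1*43) - 2148) = √((132 - 43) - 2148) = √(89 - 2148) = √(-2059) = I*√2059 ≈ 45.376*I)
U + h = I*√2059 + 1972 = 1972 + I*√2059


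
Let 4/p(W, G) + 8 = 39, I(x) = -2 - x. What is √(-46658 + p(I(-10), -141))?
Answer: I*√44838214/31 ≈ 216.0*I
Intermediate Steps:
p(W, G) = 4/31 (p(W, G) = 4/(-8 + 39) = 4/31)
√(-46658 + p(I(-10), -141)) = √(-46658 + 4/31) = √(-1446394/31) = I*√44838214/31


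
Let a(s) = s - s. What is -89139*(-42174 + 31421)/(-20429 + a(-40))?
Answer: -958511667/20429 ≈ -46919.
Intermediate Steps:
a(s) = 0
-89139*(-42174 + 31421)/(-20429 + a(-40)) = -89139*(-42174 + 31421)/(-20429 + 0) = -89139/((-20429/(-10753))) = -89139/((-20429*(-1/10753))) = -89139/20429/10753 = -89139*10753/20429 = -958511667/20429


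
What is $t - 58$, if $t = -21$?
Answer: $-79$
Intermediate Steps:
$t - 58 = -21 - 58 = -79$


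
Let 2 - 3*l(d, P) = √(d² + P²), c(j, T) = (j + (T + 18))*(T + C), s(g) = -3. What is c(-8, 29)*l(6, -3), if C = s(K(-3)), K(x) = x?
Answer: 676 - 1014*√5 ≈ -1591.4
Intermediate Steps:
C = -3
c(j, T) = (-3 + T)*(18 + T + j) (c(j, T) = (j + (T + 18))*(T - 3) = (j + (18 + T))*(-3 + T) = (18 + T + j)*(-3 + T) = (-3 + T)*(18 + T + j))
l(d, P) = ⅔ - √(P² + d²)/3 (l(d, P) = ⅔ - √(d² + P²)/3 = ⅔ - √(P² + d²)/3)
c(-8, 29)*l(6, -3) = (-54 + 29² - 3*(-8) + 15*29 + 29*(-8))*(⅔ - √((-3)² + 6²)/3) = (-54 + 841 + 24 + 435 - 232)*(⅔ - √(9 + 36)/3) = 1014*(⅔ - √5) = 676 - 1014*√5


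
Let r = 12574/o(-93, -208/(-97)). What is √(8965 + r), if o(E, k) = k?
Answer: √40097174/52 ≈ 121.77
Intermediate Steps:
r = 609839/104 (r = 12574/((-208/(-97))) = 12574/((-208*(-1/97))) = 12574/(208/97) = 12574*(97/208) = 609839/104 ≈ 5863.8)
√(8965 + r) = √(8965 + 609839/104) = √(1542199/104) = √40097174/52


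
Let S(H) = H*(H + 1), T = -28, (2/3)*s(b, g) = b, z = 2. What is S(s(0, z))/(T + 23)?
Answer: 0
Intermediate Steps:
s(b, g) = 3*b/2
S(H) = H*(1 + H)
S(s(0, z))/(T + 23) = (((3/2)*0)*(1 + (3/2)*0))/(-28 + 23) = (0*(1 + 0))/(-5) = (0*1)*(-1/5) = 0*(-1/5) = 0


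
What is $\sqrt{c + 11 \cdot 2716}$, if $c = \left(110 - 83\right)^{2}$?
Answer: $\sqrt{30605} \approx 174.94$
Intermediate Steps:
$c = 729$ ($c = \left(110 - 83\right)^{2} = 27^{2} = 729$)
$\sqrt{c + 11 \cdot 2716} = \sqrt{729 + 11 \cdot 2716} = \sqrt{729 + 29876} = \sqrt{30605}$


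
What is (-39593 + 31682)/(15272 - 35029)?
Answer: 7911/19757 ≈ 0.40041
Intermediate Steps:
(-39593 + 31682)/(15272 - 35029) = -7911/(-19757) = -7911*(-1/19757) = 7911/19757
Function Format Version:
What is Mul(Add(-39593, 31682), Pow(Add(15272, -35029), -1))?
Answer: Rational(7911, 19757) ≈ 0.40041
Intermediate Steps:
Mul(Add(-39593, 31682), Pow(Add(15272, -35029), -1)) = Mul(-7911, Pow(-19757, -1)) = Mul(-7911, Rational(-1, 19757)) = Rational(7911, 19757)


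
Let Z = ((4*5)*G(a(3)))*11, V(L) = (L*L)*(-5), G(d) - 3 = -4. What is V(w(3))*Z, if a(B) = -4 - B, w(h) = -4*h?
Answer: 158400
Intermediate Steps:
G(d) = -1 (G(d) = 3 - 4 = -1)
V(L) = -5*L² (V(L) = L²*(-5) = -5*L²)
Z = -220 (Z = ((4*5)*(-1))*11 = (20*(-1))*11 = -20*11 = -220)
V(w(3))*Z = -5*(-4*3)²*(-220) = -5*(-12)²*(-220) = -5*144*(-220) = -720*(-220) = 158400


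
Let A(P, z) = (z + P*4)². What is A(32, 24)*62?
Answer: 1432448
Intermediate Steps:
A(P, z) = (z + 4*P)²
A(32, 24)*62 = (24 + 4*32)²*62 = (24 + 128)²*62 = 152²*62 = 23104*62 = 1432448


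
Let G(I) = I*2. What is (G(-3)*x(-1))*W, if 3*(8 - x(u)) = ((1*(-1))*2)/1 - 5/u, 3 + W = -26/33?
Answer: 1750/11 ≈ 159.09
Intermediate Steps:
G(I) = 2*I
W = -125/33 (W = -3 - 26/33 = -125/33 ≈ -3.7879)
x(u) = 26/3 + 5/(3*u) (x(u) = 8 - (((1*(-1))*2)/1 - 5/u)/3 = 8 - (-1*2*1 - 5/u)/3 = 8 - (-2*1 - 5/u)/3 = 8 - (-2 - 5/u)/3 = 8 + (⅔ + 5/(3*u)) = 26/3 + 5/(3*u))
(G(-3)*x(-1))*W = ((2*(-3))*((⅓)*(5 + 26*(-1))/(-1)))*(-125/33) = -2*(-1)*(5 - 26)*(-125/33) = -2*(-1)*(-21)*(-125/33) = -6*7*(-125/33) = -42*(-125/33) = 1750/11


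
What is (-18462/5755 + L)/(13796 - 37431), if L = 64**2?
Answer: -23554018/136019425 ≈ -0.17317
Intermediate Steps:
L = 4096
(-18462/5755 + L)/(13796 - 37431) = (-18462/5755 + 4096)/(13796 - 37431) = (-18462*1/5755 + 4096)/(-23635) = (-18462/5755 + 4096)*(-1/23635) = (23554018/5755)*(-1/23635) = -23554018/136019425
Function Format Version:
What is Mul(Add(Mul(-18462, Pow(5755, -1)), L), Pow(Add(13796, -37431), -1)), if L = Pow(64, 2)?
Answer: Rational(-23554018, 136019425) ≈ -0.17317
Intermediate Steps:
L = 4096
Mul(Add(Mul(-18462, Pow(5755, -1)), L), Pow(Add(13796, -37431), -1)) = Mul(Add(Mul(-18462, Pow(5755, -1)), 4096), Pow(Add(13796, -37431), -1)) = Mul(Add(Mul(-18462, Rational(1, 5755)), 4096), Pow(-23635, -1)) = Mul(Add(Rational(-18462, 5755), 4096), Rational(-1, 23635)) = Mul(Rational(23554018, 5755), Rational(-1, 23635)) = Rational(-23554018, 136019425)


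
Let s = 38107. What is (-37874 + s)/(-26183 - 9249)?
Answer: -233/35432 ≈ -0.0065760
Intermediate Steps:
(-37874 + s)/(-26183 - 9249) = (-37874 + 38107)/(-26183 - 9249) = 233/(-35432) = 233*(-1/35432) = -233/35432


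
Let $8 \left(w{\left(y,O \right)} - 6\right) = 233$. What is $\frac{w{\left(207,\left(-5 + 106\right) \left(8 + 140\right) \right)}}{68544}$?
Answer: $\frac{281}{548352} \approx 0.00051244$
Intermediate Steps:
$w{\left(y,O \right)} = \frac{281}{8}$ ($w{\left(y,O \right)} = 6 + \frac{1}{8} \cdot 233 = 6 + \frac{233}{8} = \frac{281}{8}$)
$\frac{w{\left(207,\left(-5 + 106\right) \left(8 + 140\right) \right)}}{68544} = \frac{281}{8 \cdot 68544} = \frac{281}{8} \cdot \frac{1}{68544} = \frac{281}{548352}$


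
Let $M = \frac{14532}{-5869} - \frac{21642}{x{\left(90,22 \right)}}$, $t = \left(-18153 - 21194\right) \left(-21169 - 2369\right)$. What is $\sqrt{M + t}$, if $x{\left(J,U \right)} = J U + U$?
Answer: $\frac{\sqrt{31965209237270441088957}}{5874869} \approx 30433.0$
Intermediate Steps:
$x{\left(J,U \right)} = U + J U$
$t = 926149686$ ($t = \left(-39347\right) \left(-23538\right) = 926149686$)
$M = - \frac{78054981}{5874869}$ ($M = \frac{14532}{-5869} - \frac{21642}{22 \left(1 + 90\right)} = 14532 \left(- \frac{1}{5869}\right) - \frac{21642}{22 \cdot 91} = - \frac{14532}{5869} - \frac{21642}{2002} = - \frac{14532}{5869} - \frac{10821}{1001} = - \frac{78054981}{5874869} \approx -13.286$)
$\sqrt{M + t} = \sqrt{- \frac{78054981}{5874869} + 926149686} = \sqrt{\frac{5441008001586153}{5874869}} = \frac{\sqrt{31965209237270441088957}}{5874869}$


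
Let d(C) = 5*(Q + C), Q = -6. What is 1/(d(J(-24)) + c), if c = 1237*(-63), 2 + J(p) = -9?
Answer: -1/78016 ≈ -1.2818e-5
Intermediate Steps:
J(p) = -11 (J(p) = -2 - 9 = -11)
c = -77931
d(C) = -30 + 5*C (d(C) = 5*(-6 + C) = -30 + 5*C)
1/(d(J(-24)) + c) = 1/((-30 + 5*(-11)) - 77931) = 1/((-30 - 55) - 77931) = 1/(-85 - 77931) = 1/(-78016) = -1/78016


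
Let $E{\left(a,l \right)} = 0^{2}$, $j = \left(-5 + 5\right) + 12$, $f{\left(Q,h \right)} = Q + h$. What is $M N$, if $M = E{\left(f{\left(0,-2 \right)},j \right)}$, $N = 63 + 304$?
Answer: $0$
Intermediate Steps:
$j = 12$ ($j = 0 + 12 = 12$)
$E{\left(a,l \right)} = 0$
$N = 367$
$M = 0$
$M N = 0 \cdot 367 = 0$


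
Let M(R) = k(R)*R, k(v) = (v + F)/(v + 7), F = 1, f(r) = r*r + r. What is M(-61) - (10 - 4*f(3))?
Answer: -268/9 ≈ -29.778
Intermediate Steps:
f(r) = r + r² (f(r) = r² + r = r + r²)
k(v) = (1 + v)/(7 + v) (k(v) = (v + 1)/(v + 7) = (1 + v)/(7 + v))
M(R) = R*(1 + R)/(7 + R) (M(R) = ((1 + R)/(7 + R))*R = R*(1 + R)/(7 + R))
M(-61) - (10 - 4*f(3)) = -61*(1 - 61)/(7 - 61) - (10 - 12*(1 + 3)) = -61*(-60)/(-54) - (10 - 12*4) = -61*(-1/54)*(-60) - (10 - 4*12) = -610/9 - (10 - 48) = -610/9 - 1*(-38) = -610/9 + 38 = -268/9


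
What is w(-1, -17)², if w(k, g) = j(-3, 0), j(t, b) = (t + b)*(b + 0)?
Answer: 0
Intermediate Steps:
j(t, b) = b*(b + t) (j(t, b) = (b + t)*b = b*(b + t))
w(k, g) = 0 (w(k, g) = 0*(0 - 3) = 0*(-3) = 0)
w(-1, -17)² = 0² = 0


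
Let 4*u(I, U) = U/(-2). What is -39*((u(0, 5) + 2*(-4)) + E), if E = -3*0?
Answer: 2691/8 ≈ 336.38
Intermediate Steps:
u(I, U) = -U/8 (u(I, U) = (U/(-2))/4 = (U*(-1/2))/4 = (-U/2)/4 = -U/8)
E = 0
-39*((u(0, 5) + 2*(-4)) + E) = -39*((-1/8*5 + 2*(-4)) + 0) = -39*((-5/8 - 8) + 0) = -39*(-69/8 + 0) = -39*(-69)/8 = -13*(-207/8) = 2691/8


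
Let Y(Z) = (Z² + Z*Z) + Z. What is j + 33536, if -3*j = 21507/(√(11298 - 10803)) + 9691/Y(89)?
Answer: 1602776357/47793 - 7169*√55/165 ≈ 33214.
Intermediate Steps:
Y(Z) = Z + 2*Z² (Y(Z) = (Z² + Z²) + Z = 2*Z² + Z = Z + 2*Z²)
j = -9691/47793 - 7169*√55/165 (j = -(21507/(√(11298 - 10803)) + 9691/((89*(1 + 2*89))))/3 = -(21507/(√495) + 9691/((89*(1 + 178))))/3 = -(21507/((3*√55)) + 9691/((89*179)))/3 = -(21507*(√55/165) + 9691/15931)/3 = -(7169*√55/55 + 9691*(1/15931))/3 = -(7169*√55/55 + 9691/15931)/3 = -(9691/15931 + 7169*√55/55)/3 = -9691/47793 - 7169*√55/165 ≈ -322.43)
j + 33536 = (-9691/47793 - 7169*√55/165) + 33536 = 1602776357/47793 - 7169*√55/165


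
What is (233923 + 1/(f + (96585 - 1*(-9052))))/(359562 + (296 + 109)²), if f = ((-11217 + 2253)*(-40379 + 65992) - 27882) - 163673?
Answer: 17909211158183/40085969069650 ≈ 0.44677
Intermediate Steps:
f = -229786487 (f = (-8964*25613 - 27882) - 163673 = (-229594932 - 27882) - 163673 = -229622814 - 163673 = -229786487)
(233923 + 1/(f + (96585 - 1*(-9052))))/(359562 + (296 + 109)²) = (233923 + 1/(-229786487 + (96585 - 1*(-9052))))/(359562 + (296 + 109)²) = (233923 + 1/(-229786487 + (96585 + 9052)))/(359562 + 405²) = (233923 + 1/(-229786487 + 105637))/(359562 + 164025) = (233923 + 1/(-229680850))/523587 = (233923 - 1/229680850)*(1/523587) = (53727633474549/229680850)*(1/523587) = 17909211158183/40085969069650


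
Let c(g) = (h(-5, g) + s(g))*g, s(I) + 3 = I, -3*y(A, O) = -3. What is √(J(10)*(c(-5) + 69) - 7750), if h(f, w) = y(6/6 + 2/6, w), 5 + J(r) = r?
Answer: I*√7230 ≈ 85.029*I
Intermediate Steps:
y(A, O) = 1 (y(A, O) = -⅓*(-3) = 1)
J(r) = -5 + r
h(f, w) = 1
s(I) = -3 + I
c(g) = g*(-2 + g) (c(g) = (1 + (-3 + g))*g = (-2 + g)*g = g*(-2 + g))
√(J(10)*(c(-5) + 69) - 7750) = √((-5 + 10)*(-5*(-2 - 5) + 69) - 7750) = √(5*(-5*(-7) + 69) - 7750) = √(5*(35 + 69) - 7750) = √(5*104 - 7750) = √(520 - 7750) = √(-7230) = I*√7230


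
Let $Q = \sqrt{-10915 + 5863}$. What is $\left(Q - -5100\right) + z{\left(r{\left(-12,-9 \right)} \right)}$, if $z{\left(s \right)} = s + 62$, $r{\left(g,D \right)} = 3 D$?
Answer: $5135 + 2 i \sqrt{1263} \approx 5135.0 + 71.077 i$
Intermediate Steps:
$Q = 2 i \sqrt{1263}$ ($Q = \sqrt{-5052} = 2 i \sqrt{1263} \approx 71.077 i$)
$z{\left(s \right)} = 62 + s$
$\left(Q - -5100\right) + z{\left(r{\left(-12,-9 \right)} \right)} = \left(2 i \sqrt{1263} - -5100\right) + \left(62 + 3 \left(-9\right)\right) = \left(2 i \sqrt{1263} + 5100\right) + \left(62 - 27\right) = \left(5100 + 2 i \sqrt{1263}\right) + 35 = 5135 + 2 i \sqrt{1263}$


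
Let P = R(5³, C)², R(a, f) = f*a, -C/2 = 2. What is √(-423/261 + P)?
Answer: √210248637/29 ≈ 500.00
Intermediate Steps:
C = -4 (C = -2*2 = -4)
R(a, f) = a*f
P = 250000 (P = (5³*(-4))² = (125*(-4))² = (-500)² = 250000)
√(-423/261 + P) = √(-423/261 + 250000) = √(-423*1/261 + 250000) = √(-47/29 + 250000) = √(7249953/29) = √210248637/29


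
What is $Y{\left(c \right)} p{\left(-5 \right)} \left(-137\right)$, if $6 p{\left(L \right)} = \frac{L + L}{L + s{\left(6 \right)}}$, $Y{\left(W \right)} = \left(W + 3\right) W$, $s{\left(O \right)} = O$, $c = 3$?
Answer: $4110$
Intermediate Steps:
$Y{\left(W \right)} = W \left(3 + W\right)$ ($Y{\left(W \right)} = \left(3 + W\right) W = W \left(3 + W\right)$)
$p{\left(L \right)} = \frac{L}{3 \left(6 + L\right)}$ ($p{\left(L \right)} = \frac{\left(L + L\right) \frac{1}{L + 6}}{6} = \frac{2 L \frac{1}{6 + L}}{6} = \frac{L}{3 \left(6 + L\right)}$)
$Y{\left(c \right)} p{\left(-5 \right)} \left(-137\right) = 3 \left(3 + 3\right) \frac{1}{3} \left(-5\right) \frac{1}{6 - 5} \left(-137\right) = 3 \cdot 6 \cdot \frac{1}{3} \left(-5\right) 1^{-1} \left(-137\right) = 18 \cdot \frac{1}{3} \left(-5\right) 1 \left(-137\right) = 18 \left(- \frac{5}{3}\right) \left(-137\right) = \left(-30\right) \left(-137\right) = 4110$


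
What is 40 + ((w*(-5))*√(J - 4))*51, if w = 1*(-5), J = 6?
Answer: 40 + 1275*√2 ≈ 1843.1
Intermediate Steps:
w = -5
40 + ((w*(-5))*√(J - 4))*51 = 40 + ((-5*(-5))*√(6 - 4))*51 = 40 + (25*√2)*51 = 40 + 1275*√2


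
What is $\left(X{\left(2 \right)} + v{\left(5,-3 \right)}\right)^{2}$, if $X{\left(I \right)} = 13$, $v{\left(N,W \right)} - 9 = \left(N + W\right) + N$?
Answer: $841$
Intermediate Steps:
$v{\left(N,W \right)} = 9 + W + 2 N$ ($v{\left(N,W \right)} = 9 + \left(\left(N + W\right) + N\right) = 9 + \left(W + 2 N\right) = 9 + W + 2 N$)
$\left(X{\left(2 \right)} + v{\left(5,-3 \right)}\right)^{2} = \left(13 + \left(9 - 3 + 2 \cdot 5\right)\right)^{2} = \left(13 + \left(9 - 3 + 10\right)\right)^{2} = \left(13 + 16\right)^{2} = 29^{2} = 841$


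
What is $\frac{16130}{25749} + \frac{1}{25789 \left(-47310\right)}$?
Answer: $\frac{6559950500317}{10471925954970} \approx 0.62643$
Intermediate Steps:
$\frac{16130}{25749} + \frac{1}{25789 \left(-47310\right)} = 16130 \cdot \frac{1}{25749} + \frac{1}{25789} \left(- \frac{1}{47310}\right) = \frac{16130}{25749} - \frac{1}{1220077590} = \frac{6559950500317}{10471925954970}$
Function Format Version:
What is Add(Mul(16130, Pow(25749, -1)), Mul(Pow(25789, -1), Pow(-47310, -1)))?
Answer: Rational(6559950500317, 10471925954970) ≈ 0.62643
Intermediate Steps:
Add(Mul(16130, Pow(25749, -1)), Mul(Pow(25789, -1), Pow(-47310, -1))) = Add(Mul(16130, Rational(1, 25749)), Mul(Rational(1, 25789), Rational(-1, 47310))) = Add(Rational(16130, 25749), Rational(-1, 1220077590)) = Rational(6559950500317, 10471925954970)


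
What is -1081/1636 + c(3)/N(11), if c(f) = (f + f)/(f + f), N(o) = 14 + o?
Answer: -25389/40900 ≈ -0.62076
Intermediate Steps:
c(f) = 1 (c(f) = (2*f)/((2*f)) = (2*f)*(1/(2*f)) = 1)
-1081/1636 + c(3)/N(11) = -1081/1636 + 1/(14 + 11) = -1081*1/1636 + 1/25 = -1081/1636 + 1*(1/25) = -1081/1636 + 1/25 = -25389/40900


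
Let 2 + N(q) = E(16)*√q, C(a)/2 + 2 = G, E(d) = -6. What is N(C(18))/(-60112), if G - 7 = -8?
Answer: 1/30056 + 3*I*√6/30056 ≈ 3.3271e-5 + 0.00024449*I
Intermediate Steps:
G = -1 (G = 7 - 8 = -1)
C(a) = -6 (C(a) = -4 + 2*(-1) = -4 - 2 = -6)
N(q) = -2 - 6*√q
N(C(18))/(-60112) = (-2 - 6*I*√6)/(-60112) = (-2 - 6*I*√6)*(-1/60112) = 1/30056 + 3*I*√6/30056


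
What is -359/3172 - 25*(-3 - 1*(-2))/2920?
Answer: -48449/463112 ≈ -0.10462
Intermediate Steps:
-359/3172 - 25*(-3 - 1*(-2))/2920 = -359*1/3172 - 25*(-3 + 2)*(1/2920) = -359/3172 - 25*(-1)*(1/2920) = -359/3172 + 25*(1/2920) = -359/3172 + 5/584 = -48449/463112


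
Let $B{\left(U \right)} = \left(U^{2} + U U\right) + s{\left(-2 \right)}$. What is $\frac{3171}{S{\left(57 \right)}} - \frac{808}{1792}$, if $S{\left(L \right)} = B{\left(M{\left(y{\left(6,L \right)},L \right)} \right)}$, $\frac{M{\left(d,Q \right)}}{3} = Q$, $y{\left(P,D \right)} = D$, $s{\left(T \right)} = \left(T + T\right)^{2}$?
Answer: $- \frac{2598997}{6551776} \approx -0.39669$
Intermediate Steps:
$s{\left(T \right)} = 4 T^{2}$ ($s{\left(T \right)} = \left(2 T\right)^{2} = 4 T^{2}$)
$M{\left(d,Q \right)} = 3 Q$
$B{\left(U \right)} = 16 + 2 U^{2}$ ($B{\left(U \right)} = \left(U^{2} + U U\right) + 4 \left(-2\right)^{2} = \left(U^{2} + U^{2}\right) + 4 \cdot 4 = 2 U^{2} + 16 = 16 + 2 U^{2}$)
$S{\left(L \right)} = 16 + 18 L^{2}$ ($S{\left(L \right)} = 16 + 2 \left(3 L\right)^{2} = 16 + 2 \cdot 9 L^{2} = 16 + 18 L^{2}$)
$\frac{3171}{S{\left(57 \right)}} - \frac{808}{1792} = \frac{3171}{16 + 18 \cdot 57^{2}} - \frac{808}{1792} = \frac{3171}{16 + 18 \cdot 3249} - \frac{101}{224} = \frac{3171}{16 + 58482} - \frac{101}{224} = \frac{3171}{58498} - \frac{101}{224} = - \frac{2598997}{6551776}$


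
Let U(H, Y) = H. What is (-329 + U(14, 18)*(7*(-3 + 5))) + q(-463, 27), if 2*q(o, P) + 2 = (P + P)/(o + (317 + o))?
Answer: -27211/203 ≈ -134.04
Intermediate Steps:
q(o, P) = -1 + P/(317 + 2*o) (q(o, P) = -1 + ((P + P)/(o + (317 + o)))/2 = -1 + ((2*P)/(317 + 2*o))/2 = -1 + (2*P/(317 + 2*o))/2 = -1 + P/(317 + 2*o))
(-329 + U(14, 18)*(7*(-3 + 5))) + q(-463, 27) = (-329 + 14*(7*(-3 + 5))) + (-317 + 27 - 2*(-463))/(317 + 2*(-463)) = (-329 + 14*(7*2)) + (-317 + 27 + 926)/(317 - 926) = (-329 + 14*14) + 636/(-609) = (-329 + 196) - 1/609*636 = -133 - 212/203 = -27211/203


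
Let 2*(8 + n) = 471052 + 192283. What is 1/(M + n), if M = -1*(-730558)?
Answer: 2/2124435 ≈ 9.4143e-7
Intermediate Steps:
M = 730558
n = 663319/2 (n = -8 + (471052 + 192283)/2 = -8 + (1/2)*663335 = -8 + 663335/2 = 663319/2 ≈ 3.3166e+5)
1/(M + n) = 1/(730558 + 663319/2) = 1/(2124435/2) = 2/2124435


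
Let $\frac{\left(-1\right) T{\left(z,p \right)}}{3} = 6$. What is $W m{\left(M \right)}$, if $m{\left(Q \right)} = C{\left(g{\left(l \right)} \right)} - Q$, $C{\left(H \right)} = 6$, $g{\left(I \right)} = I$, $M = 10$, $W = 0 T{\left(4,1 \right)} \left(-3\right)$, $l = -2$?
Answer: $0$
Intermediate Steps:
$T{\left(z,p \right)} = -18$ ($T{\left(z,p \right)} = \left(-3\right) 6 = -18$)
$W = 0$ ($W = 0 \left(-18\right) \left(-3\right) = 0 \left(-3\right) = 0$)
$m{\left(Q \right)} = 6 - Q$
$W m{\left(M \right)} = 0 \left(6 - 10\right) = 0 \left(-4\right) = 0$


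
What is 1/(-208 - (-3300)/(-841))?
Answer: -841/178228 ≈ -0.0047187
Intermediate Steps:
1/(-208 - (-3300)/(-841)) = 1/(-208 - (-3300)*(-1)/841) = 1/(-208 - 1*3300/841) = 1/(-208 - 3300/841) = 1/(-178228/841) = -841/178228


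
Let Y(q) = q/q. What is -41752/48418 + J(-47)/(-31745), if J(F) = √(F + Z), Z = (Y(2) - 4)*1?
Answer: -20876/24209 - I*√2/6349 ≈ -0.86232 - 0.00022275*I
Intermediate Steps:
Y(q) = 1
Z = -3 (Z = (1 - 4)*1 = -3*1 = -3)
J(F) = √(-3 + F) (J(F) = √(F - 3) = √(-3 + F))
-41752/48418 + J(-47)/(-31745) = -41752/48418 + √(-3 - 47)/(-31745) = -41752*1/48418 + √(-50)*(-1/31745) = -20876/24209 + (5*I*√2)*(-1/31745) = -20876/24209 - I*√2/6349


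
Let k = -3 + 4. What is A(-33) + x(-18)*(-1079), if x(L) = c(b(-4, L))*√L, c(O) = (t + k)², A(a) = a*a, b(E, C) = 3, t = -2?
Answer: 1089 - 3237*I*√2 ≈ 1089.0 - 4577.8*I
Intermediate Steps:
k = 1
A(a) = a²
c(O) = 1 (c(O) = (-2 + 1)² = (-1)² = 1)
x(L) = √L (x(L) = 1*√L = √L)
A(-33) + x(-18)*(-1079) = (-33)² + √(-18)*(-1079) = 1089 + (3*I*√2)*(-1079) = 1089 - 3237*I*√2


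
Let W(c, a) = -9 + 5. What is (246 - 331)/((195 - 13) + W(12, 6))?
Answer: -85/178 ≈ -0.47753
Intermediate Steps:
W(c, a) = -4
(246 - 331)/((195 - 13) + W(12, 6)) = (246 - 331)/((195 - 13) - 4) = -85/(182 - 4) = -85/178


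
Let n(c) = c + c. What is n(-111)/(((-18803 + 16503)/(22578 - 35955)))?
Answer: -1484847/1150 ≈ -1291.2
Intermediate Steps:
n(c) = 2*c
n(-111)/(((-18803 + 16503)/(22578 - 35955))) = (2*(-111))/(((-18803 + 16503)/(22578 - 35955))) = -222/((-2300/(-13377))) = -222/((-2300*(-1/13377))) = -222/2300/13377 = -222*13377/2300 = -1484847/1150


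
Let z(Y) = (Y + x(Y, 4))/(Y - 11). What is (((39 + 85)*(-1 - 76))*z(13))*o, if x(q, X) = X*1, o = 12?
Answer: -973896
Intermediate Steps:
x(q, X) = X
z(Y) = (4 + Y)/(-11 + Y) (z(Y) = (Y + 4)/(Y - 11) = (4 + Y)/(-11 + Y))
(((39 + 85)*(-1 - 76))*z(13))*o = (((39 + 85)*(-1 - 76))*((4 + 13)/(-11 + 13)))*12 = ((124*(-77))*(17/2))*12 = -4774*17*12 = -9548*17/2*12 = -81158*12 = -973896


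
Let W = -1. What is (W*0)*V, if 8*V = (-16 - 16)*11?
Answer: 0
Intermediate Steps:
V = -44 (V = ((-16 - 16)*11)/8 = (-32*11)/8 = (1/8)*(-352) = -44)
(W*0)*V = -1*0*(-44) = 0*(-44) = 0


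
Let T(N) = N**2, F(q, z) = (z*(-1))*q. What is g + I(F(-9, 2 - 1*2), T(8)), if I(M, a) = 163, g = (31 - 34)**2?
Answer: 172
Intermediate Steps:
F(q, z) = -q*z (F(q, z) = (-z)*q = -q*z)
g = 9 (g = (-3)**2 = 9)
g + I(F(-9, 2 - 1*2), T(8)) = 9 + 163 = 172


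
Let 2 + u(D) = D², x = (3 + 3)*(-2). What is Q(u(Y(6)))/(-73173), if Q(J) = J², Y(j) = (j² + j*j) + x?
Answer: -12945604/73173 ≈ -176.92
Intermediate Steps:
x = -12 (x = 6*(-2) = -12)
Y(j) = -12 + 2*j² (Y(j) = (j² + j*j) - 12 = (j² + j²) - 12 = 2*j² - 12 = -12 + 2*j²)
u(D) = -2 + D²
Q(u(Y(6)))/(-73173) = (-2 + (-12 + 2*6²)²)²/(-73173) = (-2 + (-12 + 2*36)²)²*(-1/73173) = (-2 + (-12 + 72)²)²*(-1/73173) = (-2 + 60²)²*(-1/73173) = (-2 + 3600)²*(-1/73173) = 3598²*(-1/73173) = 12945604*(-1/73173) = -12945604/73173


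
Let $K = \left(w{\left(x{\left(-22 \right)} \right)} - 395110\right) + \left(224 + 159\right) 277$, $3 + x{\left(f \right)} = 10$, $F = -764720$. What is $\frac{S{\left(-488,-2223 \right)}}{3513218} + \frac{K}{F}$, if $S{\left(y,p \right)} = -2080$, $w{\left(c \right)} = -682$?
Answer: $\frac{508096075109}{1343314034480} \approx 0.37824$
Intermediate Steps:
$x{\left(f \right)} = 7$ ($x{\left(f \right)} = -3 + 10 = 7$)
$K = -289701$ ($K = \left(-682 - 395110\right) + \left(224 + 159\right) 277 = -395792 + 383 \cdot 277 = -395792 + 106091 = -289701$)
$\frac{S{\left(-488,-2223 \right)}}{3513218} + \frac{K}{F} = - \frac{2080}{3513218} - \frac{289701}{-764720} = \left(-2080\right) \frac{1}{3513218} - - \frac{289701}{764720} = - \frac{1040}{1756609} + \frac{289701}{764720} = \frac{508096075109}{1343314034480}$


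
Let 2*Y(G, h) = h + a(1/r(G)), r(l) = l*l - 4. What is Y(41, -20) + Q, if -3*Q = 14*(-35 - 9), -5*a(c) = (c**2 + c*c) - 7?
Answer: 5513102281/28123290 ≈ 196.03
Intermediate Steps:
r(l) = -4 + l**2 (r(l) = l**2 - 4 = -4 + l**2)
a(c) = 7/5 - 2*c**2/5 (a(c) = -((c**2 + c*c) - 7)/5 = -((c**2 + c**2) - 7)/5 = -(2*c**2 - 7)/5 = -(-7 + 2*c**2)/5 = 7/5 - 2*c**2/5)
Y(G, h) = 7/10 + h/2 - 1/(5*(-4 + G**2)**2) (Y(G, h) = (h + (7/5 - 2/(5*(-4 + G**2)**2)))/2 = (7/5 + h - 2/(5*(-4 + G**2)**2))/2 = 7/10 + h/2 - 1/(5*(-4 + G**2)**2))
Q = 616/3 (Q = -14*(-35 - 9)/3 = -14*(-44)/3 = -1/3*(-616) = 616/3 ≈ 205.33)
Y(41, -20) + Q = (7/10 + (1/2)*(-20) - 1/(5*(-4 + 41**2)**2)) + 616/3 = (7/10 - 10 - 1/(5*(-4 + 1681)**2)) + 616/3 = (7/10 - 10 - 1/5/1677**2) + 616/3 = (7/10 - 10 - 1/5*1/2812329) + 616/3 = (7/10 - 10 - 1/14061645) + 616/3 = -261546599/28123290 + 616/3 = 5513102281/28123290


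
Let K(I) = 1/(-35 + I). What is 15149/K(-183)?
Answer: -3302482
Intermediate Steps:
15149/K(-183) = 15149/(1/(-35 - 183)) = 15149/(1/(-218)) = 15149/(-1/218) = 15149*(-218) = -3302482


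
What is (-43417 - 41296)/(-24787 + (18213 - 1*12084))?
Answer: 84713/18658 ≈ 4.5403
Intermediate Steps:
(-43417 - 41296)/(-24787 + (18213 - 1*12084)) = -84713/(-24787 + (18213 - 12084)) = -84713/(-24787 + 6129) = -84713/(-18658) = -84713*(-1/18658) = 84713/18658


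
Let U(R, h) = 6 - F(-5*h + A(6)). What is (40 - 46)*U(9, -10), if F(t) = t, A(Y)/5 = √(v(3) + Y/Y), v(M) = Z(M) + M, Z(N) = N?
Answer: 264 + 30*√7 ≈ 343.37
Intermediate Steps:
v(M) = 2*M (v(M) = M + M = 2*M)
A(Y) = 5*√7 (A(Y) = 5*√(2*3 + Y/Y) = 5*√(6 + 1) = 5*√7)
U(R, h) = 6 - 5*√7 + 5*h (U(R, h) = 6 - (-5*h + 5*√7) = 6 + (-5*√7 + 5*h) = 6 - 5*√7 + 5*h)
(40 - 46)*U(9, -10) = (40 - 46)*(6 - 5*√7 + 5*(-10)) = -6*(6 - 5*√7 - 50) = -6*(-44 - 5*√7) = 264 + 30*√7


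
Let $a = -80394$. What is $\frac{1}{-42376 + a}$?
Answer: $- \frac{1}{122770} \approx -8.1453 \cdot 10^{-6}$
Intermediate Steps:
$\frac{1}{-42376 + a} = \frac{1}{-42376 - 80394} = \frac{1}{-122770} = - \frac{1}{122770}$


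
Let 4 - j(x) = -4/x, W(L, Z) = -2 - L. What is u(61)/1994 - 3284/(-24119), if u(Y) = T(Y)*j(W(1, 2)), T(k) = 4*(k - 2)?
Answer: 32590780/72139929 ≈ 0.45177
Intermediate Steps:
T(k) = -8 + 4*k (T(k) = 4*(-2 + k) = -8 + 4*k)
j(x) = 4 + 4/x (j(x) = 4 - (-4)/x = 4 + 4/x)
u(Y) = -64/3 + 32*Y/3 (u(Y) = (-8 + 4*Y)*(4 + 4/(-2 - 1*1)) = (-8 + 4*Y)*(4 + 4/(-2 - 1)) = (-8 + 4*Y)*(4 + 4/(-3)) = (-8 + 4*Y)*(4 + 4*(-1/3)) = (-8 + 4*Y)*(4 - 4/3) = (-8 + 4*Y)*(8/3) = -64/3 + 32*Y/3)
u(61)/1994 - 3284/(-24119) = (-64/3 + (32/3)*61)/1994 - 3284/(-24119) = (-64/3 + 1952/3)*(1/1994) - 3284*(-1/24119) = (1888/3)*(1/1994) + 3284/24119 = 944/2991 + 3284/24119 = 32590780/72139929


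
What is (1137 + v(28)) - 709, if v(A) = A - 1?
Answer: 455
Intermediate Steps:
v(A) = -1 + A
(1137 + v(28)) - 709 = (1137 + (-1 + 28)) - 709 = (1137 + 27) - 709 = 1164 - 709 = 455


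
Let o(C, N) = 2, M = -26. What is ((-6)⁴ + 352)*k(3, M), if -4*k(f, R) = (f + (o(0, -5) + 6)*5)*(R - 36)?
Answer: 1098392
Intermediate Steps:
k(f, R) = -(-36 + R)*(40 + f)/4 (k(f, R) = -(f + (2 + 6)*5)*(R - 36)/4 = -(f + 8*5)*(-36 + R)/4 = -(f + 40)*(-36 + R)/4 = -(40 + f)*(-36 + R)/4 = -(-36 + R)*(40 + f)/4)
((-6)⁴ + 352)*k(3, M) = ((-6)⁴ + 352)*(360 - 10*(-26) + 9*3 - ¼*(-26)*3) = (1296 + 352)*(360 + 260 + 27 + 39/2) = 1648*(1333/2) = 1098392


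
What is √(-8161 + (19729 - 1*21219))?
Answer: I*√9651 ≈ 98.24*I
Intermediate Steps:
√(-8161 + (19729 - 1*21219)) = √(-8161 + (19729 - 21219)) = √(-8161 - 1490) = √(-9651) = I*√9651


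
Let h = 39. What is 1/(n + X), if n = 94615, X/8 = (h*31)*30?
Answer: 1/384775 ≈ 2.5989e-6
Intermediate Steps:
X = 290160 (X = 8*((39*31)*30) = 8*(1209*30) = 8*36270 = 290160)
1/(n + X) = 1/(94615 + 290160) = 1/384775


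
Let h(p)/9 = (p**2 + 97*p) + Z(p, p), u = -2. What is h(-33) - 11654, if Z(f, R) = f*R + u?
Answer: -20879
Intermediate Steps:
Z(f, R) = -2 + R*f (Z(f, R) = f*R - 2 = R*f - 2 = -2 + R*f)
h(p) = -18 + 18*p**2 + 873*p (h(p) = 9*((p**2 + 97*p) + (-2 + p*p)) = 9*((p**2 + 97*p) + (-2 + p**2)) = 9*(-2 + 2*p**2 + 97*p) = -18 + 18*p**2 + 873*p)
h(-33) - 11654 = (-18 + 18*(-33)**2 + 873*(-33)) - 11654 = (-18 + 18*1089 - 28809) - 11654 = (-18 + 19602 - 28809) - 11654 = -9225 - 11654 = -20879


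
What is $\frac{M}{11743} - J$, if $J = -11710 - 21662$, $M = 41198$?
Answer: $\frac{391928594}{11743} \approx 33376.0$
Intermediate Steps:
$J = -33372$
$\frac{M}{11743} - J = \frac{41198}{11743} - -33372 = 41198 \cdot \frac{1}{11743} + 33372 = \frac{41198}{11743} + 33372 = \frac{391928594}{11743}$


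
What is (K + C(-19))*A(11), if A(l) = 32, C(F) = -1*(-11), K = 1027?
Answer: 33216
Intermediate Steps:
C(F) = 11
(K + C(-19))*A(11) = (1027 + 11)*32 = 1038*32 = 33216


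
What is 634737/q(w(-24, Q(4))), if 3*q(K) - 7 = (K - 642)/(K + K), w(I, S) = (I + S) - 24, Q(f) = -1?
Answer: 20734742/153 ≈ 1.3552e+5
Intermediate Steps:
w(I, S) = -24 + I + S
q(K) = 7/3 + (-642 + K)/(6*K) (q(K) = 7/3 + ((K - 642)/(K + K))/3 = 7/3 + ((-642 + K)/((2*K)))/3 = 7/3 + ((-642 + K)*(1/(2*K)))/3 = 7/3 + ((-642 + K)/(2*K))/3 = 7/3 + (-642 + K)/(6*K))
634737/q(w(-24, Q(4))) = 634737/(5/2 - 107/(-24 - 24 - 1)) = 634737/(5/2 - 107/(-49)) = 634737/(5/2 - 107*(-1/49)) = 634737/(5/2 + 107/49) = 634737/(459/98) = 634737*(98/459) = 20734742/153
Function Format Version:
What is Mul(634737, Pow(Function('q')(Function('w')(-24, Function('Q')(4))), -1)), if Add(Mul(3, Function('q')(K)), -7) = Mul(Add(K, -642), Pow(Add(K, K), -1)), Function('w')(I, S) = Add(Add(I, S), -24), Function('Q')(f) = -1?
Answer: Rational(20734742, 153) ≈ 1.3552e+5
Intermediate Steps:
Function('w')(I, S) = Add(-24, I, S)
Function('q')(K) = Add(Rational(7, 3), Mul(Rational(1, 6), Pow(K, -1), Add(-642, K))) (Function('q')(K) = Add(Rational(7, 3), Mul(Rational(1, 3), Mul(Add(K, -642), Pow(Add(K, K), -1)))) = Add(Rational(7, 3), Mul(Rational(1, 3), Mul(Add(-642, K), Pow(Mul(2, K), -1)))) = Add(Rational(7, 3), Mul(Rational(1, 3), Mul(Add(-642, K), Mul(Rational(1, 2), Pow(K, -1))))) = Add(Rational(7, 3), Mul(Rational(1, 3), Mul(Rational(1, 2), Pow(K, -1), Add(-642, K)))) = Add(Rational(7, 3), Mul(Rational(1, 6), Pow(K, -1), Add(-642, K))))
Mul(634737, Pow(Function('q')(Function('w')(-24, Function('Q')(4))), -1)) = Mul(634737, Pow(Add(Rational(5, 2), Mul(-107, Pow(Add(-24, -24, -1), -1))), -1)) = Mul(634737, Pow(Add(Rational(5, 2), Mul(-107, Pow(-49, -1))), -1)) = Mul(634737, Pow(Add(Rational(5, 2), Mul(-107, Rational(-1, 49))), -1)) = Mul(634737, Pow(Add(Rational(5, 2), Rational(107, 49)), -1)) = Mul(634737, Pow(Rational(459, 98), -1)) = Mul(634737, Rational(98, 459)) = Rational(20734742, 153)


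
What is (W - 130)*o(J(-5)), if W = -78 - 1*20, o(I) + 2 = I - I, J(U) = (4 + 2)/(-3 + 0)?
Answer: 456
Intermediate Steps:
J(U) = -2 (J(U) = 6/(-3) = 6*(-1/3) = -2)
o(I) = -2 (o(I) = -2 + (I - I) = -2 + 0 = -2)
W = -98 (W = -78 - 20 = -98)
(W - 130)*o(J(-5)) = (-98 - 130)*(-2) = -228*(-2) = 456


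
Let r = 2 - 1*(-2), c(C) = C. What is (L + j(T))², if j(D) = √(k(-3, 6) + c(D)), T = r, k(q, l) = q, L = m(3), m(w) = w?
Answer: 16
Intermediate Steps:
L = 3
r = 4 (r = 2 + 2 = 4)
T = 4
j(D) = √(-3 + D)
(L + j(T))² = (3 + √(-3 + 4))² = (3 + √1)² = (3 + 1)² = 4² = 16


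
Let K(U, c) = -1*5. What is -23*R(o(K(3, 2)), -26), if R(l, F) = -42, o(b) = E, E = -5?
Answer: 966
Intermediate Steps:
K(U, c) = -5
o(b) = -5
-23*R(o(K(3, 2)), -26) = -23*(-42) = 966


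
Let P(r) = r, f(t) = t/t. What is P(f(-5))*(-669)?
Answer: -669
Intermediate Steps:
f(t) = 1
P(f(-5))*(-669) = 1*(-669) = -669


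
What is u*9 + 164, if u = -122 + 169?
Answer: 587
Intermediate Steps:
u = 47
u*9 + 164 = 47*9 + 164 = 423 + 164 = 587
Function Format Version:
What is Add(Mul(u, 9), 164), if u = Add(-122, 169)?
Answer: 587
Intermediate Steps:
u = 47
Add(Mul(u, 9), 164) = Add(Mul(47, 9), 164) = Add(423, 164) = 587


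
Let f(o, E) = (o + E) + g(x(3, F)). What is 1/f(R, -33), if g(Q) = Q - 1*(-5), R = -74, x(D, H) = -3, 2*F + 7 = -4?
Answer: -1/105 ≈ -0.0095238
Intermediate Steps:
F = -11/2 (F = -7/2 + (1/2)*(-4) = -7/2 - 2 = -11/2 ≈ -5.5000)
g(Q) = 5 + Q (g(Q) = Q + 5 = 5 + Q)
f(o, E) = 2 + E + o (f(o, E) = (o + E) + (5 - 3) = (E + o) + 2 = 2 + E + o)
1/f(R, -33) = 1/(2 - 33 - 74) = 1/(-105) = -1/105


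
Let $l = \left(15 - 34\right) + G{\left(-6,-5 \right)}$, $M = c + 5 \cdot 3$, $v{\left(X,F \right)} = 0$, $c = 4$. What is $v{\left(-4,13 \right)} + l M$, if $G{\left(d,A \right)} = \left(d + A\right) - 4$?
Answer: $-646$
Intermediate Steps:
$G{\left(d,A \right)} = -4 + A + d$ ($G{\left(d,A \right)} = \left(A + d\right) - 4 = -4 + A + d$)
$M = 19$ ($M = 4 + 5 \cdot 3 = 4 + 15 = 19$)
$l = -34$ ($l = \left(15 - 34\right) - 15 = -19 - 15 = -34$)
$v{\left(-4,13 \right)} + l M = 0 - 646 = -646$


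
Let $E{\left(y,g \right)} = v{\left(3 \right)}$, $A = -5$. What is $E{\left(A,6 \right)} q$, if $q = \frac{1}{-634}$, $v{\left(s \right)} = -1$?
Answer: $\frac{1}{634} \approx 0.0015773$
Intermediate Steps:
$E{\left(y,g \right)} = -1$
$q = - \frac{1}{634} \approx -0.0015773$
$E{\left(A,6 \right)} q = \left(-1\right) \left(- \frac{1}{634}\right) = \frac{1}{634}$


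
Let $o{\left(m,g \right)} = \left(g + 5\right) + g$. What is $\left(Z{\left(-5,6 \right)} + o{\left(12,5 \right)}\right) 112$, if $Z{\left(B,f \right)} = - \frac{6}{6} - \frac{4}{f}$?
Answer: $\frac{4480}{3} \approx 1493.3$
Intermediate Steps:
$o{\left(m,g \right)} = 5 + 2 g$ ($o{\left(m,g \right)} = \left(5 + g\right) + g = 5 + 2 g$)
$Z{\left(B,f \right)} = -1 - \frac{4}{f}$ ($Z{\left(B,f \right)} = \left(-6\right) \frac{1}{6} - \frac{4}{f} = -1 - \frac{4}{f}$)
$\left(Z{\left(-5,6 \right)} + o{\left(12,5 \right)}\right) 112 = \left(\frac{-4 - 6}{6} + \left(5 + 2 \cdot 5\right)\right) 112 = \left(\frac{-4 - 6}{6} + \left(5 + 10\right)\right) 112 = \left(\frac{1}{6} \left(-10\right) + 15\right) 112 = \left(- \frac{5}{3} + 15\right) 112 = \frac{40}{3} \cdot 112 = \frac{4480}{3}$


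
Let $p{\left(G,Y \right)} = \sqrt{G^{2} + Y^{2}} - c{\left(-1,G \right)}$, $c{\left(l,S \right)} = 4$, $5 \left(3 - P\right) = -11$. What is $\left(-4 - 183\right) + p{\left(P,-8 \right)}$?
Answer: $-191 + \frac{2 \sqrt{569}}{5} \approx -181.46$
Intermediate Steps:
$P = \frac{26}{5}$ ($P = 3 - - \frac{11}{5} = 3 + \frac{11}{5} = \frac{26}{5} \approx 5.2$)
$p{\left(G,Y \right)} = -4 + \sqrt{G^{2} + Y^{2}}$ ($p{\left(G,Y \right)} = \sqrt{G^{2} + Y^{2}} - 4 = -4 + \sqrt{G^{2} + Y^{2}}$)
$\left(-4 - 183\right) + p{\left(P,-8 \right)} = \left(-4 - 183\right) - \left(4 - \sqrt{\left(\frac{26}{5}\right)^{2} + \left(-8\right)^{2}}\right) = -187 - \left(4 - \sqrt{\frac{676}{25} + 64}\right) = -187 - \left(4 - \sqrt{\frac{2276}{25}}\right) = -187 - \left(4 - \frac{2 \sqrt{569}}{5}\right) = -191 + \frac{2 \sqrt{569}}{5}$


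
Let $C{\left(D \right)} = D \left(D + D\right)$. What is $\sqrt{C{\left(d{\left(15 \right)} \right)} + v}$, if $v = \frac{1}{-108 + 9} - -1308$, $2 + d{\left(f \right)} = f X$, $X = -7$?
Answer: $\frac{\sqrt{26360323}}{33} \approx 155.58$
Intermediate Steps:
$d{\left(f \right)} = -2 - 7 f$ ($d{\left(f \right)} = -2 + f \left(-7\right) = -2 - 7 f$)
$v = \frac{129491}{99}$ ($v = \frac{1}{-99} + 1308 = - \frac{1}{99} + 1308 = \frac{129491}{99} \approx 1308.0$)
$C{\left(D \right)} = 2 D^{2}$ ($C{\left(D \right)} = D 2 D = 2 D^{2}$)
$\sqrt{C{\left(d{\left(15 \right)} \right)} + v} = \sqrt{2 \left(-2 - 105\right)^{2} + \frac{129491}{99}} = \sqrt{2 \left(-107\right)^{2} + \frac{129491}{99}} = \sqrt{2 \cdot 11449 + \frac{129491}{99}} = \sqrt{22898 + \frac{129491}{99}} = \sqrt{\frac{2396393}{99}} = \frac{\sqrt{26360323}}{33}$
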